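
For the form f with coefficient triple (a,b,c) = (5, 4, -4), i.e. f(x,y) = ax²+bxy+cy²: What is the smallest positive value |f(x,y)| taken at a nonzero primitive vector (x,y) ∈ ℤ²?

river: ρ → (-4,4,5)
river: ρ → (5,6,-3)
river: ρ → (-3,6,5)
river: ρ → (5,4,-4)
closes: descent 0, river 4
min |a| on river = 3

3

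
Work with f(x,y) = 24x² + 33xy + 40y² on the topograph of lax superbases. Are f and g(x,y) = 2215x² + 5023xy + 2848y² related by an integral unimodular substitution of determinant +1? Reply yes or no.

D₁ = -2751, D₂ = -2751
f: translate: b→-15 (≡33 mod 48), so (24,33,40)→(24,-15,31)
f: reduced (well bottom): (24,-15,31) with a≤c, −a<b≤a
g: translate: b→593 (≡5023 mod 4430), so (2215,5023,2848)→(2215,593,40)
g: flip: (2215,593,40)→(40,-593,2215)
g: translate: b→-33 (≡-593 mod 80), so (40,-593,2215)→(40,-33,24)
g: flip: (40,-33,24)→(24,33,40)
g: translate: b→-15 (≡33 mod 48), so (24,33,40)→(24,-15,31)
g: reduced (well bottom): (24,-15,31) with a≤c, −a<b≤a
reduced forms (24, -15, 31) vs (24, -15, 31) ⇒ equivalent

yes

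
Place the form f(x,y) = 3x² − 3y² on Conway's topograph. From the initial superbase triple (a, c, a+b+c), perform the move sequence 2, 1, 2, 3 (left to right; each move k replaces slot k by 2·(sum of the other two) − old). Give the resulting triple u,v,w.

start (3,-3,0) = (f(1,0),f(0,1),f(1,1))
replace slot 2: 2·(3+0) − (-3) = 9 → (3,9,0)
replace slot 1: 2·(9+0) − 3 = 15 → (15,9,0)
replace slot 2: 2·(15+0) − 9 = 21 → (15,21,0)
replace slot 3: 2·(15+21) − 0 = 72 → (15,21,72)

15,21,72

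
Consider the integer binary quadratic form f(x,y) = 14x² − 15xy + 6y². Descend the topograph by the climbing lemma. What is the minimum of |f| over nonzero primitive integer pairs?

translate: b→13 (≡-15 mod 28), so (14,-15,6)→(14,13,5)
flip: (14,13,5)→(5,-13,14)
translate: b→-3 (≡-13 mod 10), so (5,-13,14)→(5,-3,6)
reduced (well bottom): (5,-3,6) with a≤c, −a<b≤a
well minimum = a = 5

5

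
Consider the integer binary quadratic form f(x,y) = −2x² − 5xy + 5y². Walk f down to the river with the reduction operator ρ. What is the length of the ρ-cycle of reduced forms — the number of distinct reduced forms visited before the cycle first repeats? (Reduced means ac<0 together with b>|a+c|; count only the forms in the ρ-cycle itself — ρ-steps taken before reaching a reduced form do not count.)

D = 65, ⌊√D⌋ = 8
descent: ρ → (5,5,-2)  [lands on river]
river: ρ → (-2,7,2)
river: ρ → (2,5,-5)
river: ρ → (-5,5,2)
river: ρ → (2,7,-2)
river: ρ → (-2,5,5)
ρ-cycle length = 6 (tail of 1 descent step not counted)

6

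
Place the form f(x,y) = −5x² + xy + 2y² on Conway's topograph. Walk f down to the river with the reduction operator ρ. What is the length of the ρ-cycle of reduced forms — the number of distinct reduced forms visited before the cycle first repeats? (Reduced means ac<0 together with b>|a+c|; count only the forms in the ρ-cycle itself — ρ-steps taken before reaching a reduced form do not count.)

D = 41, ⌊√D⌋ = 6
descent: ρ → (2,3,-4)  [lands on river]
river: ρ → (-4,5,1)
river: ρ → (1,5,-4)
river: ρ → (-4,3,2)
river: ρ → (2,5,-2)
river: ρ → (-2,3,4)
river: ρ → (4,5,-1)
river: ρ → (-1,5,4)
river: ρ → (4,3,-2)
river: ρ → (-2,5,2)
ρ-cycle length = 10 (tail of 1 descent step not counted)

10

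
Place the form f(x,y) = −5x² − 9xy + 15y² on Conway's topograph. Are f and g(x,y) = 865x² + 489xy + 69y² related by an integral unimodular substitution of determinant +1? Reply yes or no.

D₁ = 381, D₂ = 381
river cycle of f (length 6): (-5, 11, 13), (13, 15, -3), (-3, 15, 13), (13, 11, -5), (-5, 19, 1), (1, 19, -5)
river cycle of g (length 6): (13, 15, -3), (-3, 15, 13), (13, 11, -5), (-5, 19, 1), (1, 19, -5), (-5, 11, 13)
cycles coincide ⇒ equivalent

yes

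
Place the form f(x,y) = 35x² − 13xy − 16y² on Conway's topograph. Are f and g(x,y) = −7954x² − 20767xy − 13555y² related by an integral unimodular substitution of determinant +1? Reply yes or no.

D₁ = 2409, D₂ = 2409
river cycle of f (length 24): (-16, 45, 6), (6, 39, -37), (-37, 35, 8), (8, 45, -12), (-12, 27, 35), (35, 43, -4), (-4, 45, 24), (24, 3, -25), (-25, 47, 2), (2, 49, -1), … (14 more)
river cycle of g (length 24): (6, 39, -37), (-37, 35, 8), (8, 45, -12), (-12, 27, 35), (35, 43, -4), (-4, 45, 24), (24, 3, -25), (-25, 47, 2), (2, 49, -1), (-1, 49, 2), … (14 more)
cycles coincide ⇒ equivalent

yes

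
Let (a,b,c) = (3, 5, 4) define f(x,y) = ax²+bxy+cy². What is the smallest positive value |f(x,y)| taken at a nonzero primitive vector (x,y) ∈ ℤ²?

translate: b→-1 (≡5 mod 6), so (3,5,4)→(3,-1,2)
flip: (3,-1,2)→(2,1,3)
reduced (well bottom): (2,1,3) with a≤c, −a<b≤a
well minimum = a = 2

2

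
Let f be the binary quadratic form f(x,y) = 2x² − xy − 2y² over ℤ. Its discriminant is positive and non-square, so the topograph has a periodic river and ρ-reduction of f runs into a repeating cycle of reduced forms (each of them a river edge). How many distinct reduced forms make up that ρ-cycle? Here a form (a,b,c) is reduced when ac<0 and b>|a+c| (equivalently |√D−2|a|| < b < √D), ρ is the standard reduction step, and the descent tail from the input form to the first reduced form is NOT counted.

D = 17, ⌊√D⌋ = 4
descent: ρ → (-2,1,2)  [lands on river]
river: ρ → (2,3,-1)
river: ρ → (-1,3,2)
river: ρ → (2,1,-2)
river: ρ → (-2,3,1)
river: ρ → (1,3,-2)
ρ-cycle length = 6 (tail of 1 descent step not counted)

6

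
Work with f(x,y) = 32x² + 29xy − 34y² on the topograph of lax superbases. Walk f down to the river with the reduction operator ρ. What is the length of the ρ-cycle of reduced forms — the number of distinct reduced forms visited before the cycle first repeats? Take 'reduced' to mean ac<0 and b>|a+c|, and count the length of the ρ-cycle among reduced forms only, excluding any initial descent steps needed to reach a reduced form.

D = 5193, ⌊√D⌋ = 72
river: ρ → (-34,39,27)
river: ρ → (27,69,-4)
river: ρ → (-4,67,44)
river: ρ → (44,21,-27)
river: ρ → (-27,33,38)
river: ρ → (38,43,-22)
river: ρ → (-22,45,36)
river: ρ → (36,27,-31)
river: ρ → (-31,35,32)
river: ρ → (32,29,-34)
ρ-cycle length = 10 (tail of 0 descent steps not counted)

10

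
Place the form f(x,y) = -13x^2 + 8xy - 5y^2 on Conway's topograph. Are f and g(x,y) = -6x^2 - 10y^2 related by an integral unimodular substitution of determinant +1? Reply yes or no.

D₁ = -196, D₂ = -240
discriminants differ ⇒ not SL₂(ℤ)-equivalent

no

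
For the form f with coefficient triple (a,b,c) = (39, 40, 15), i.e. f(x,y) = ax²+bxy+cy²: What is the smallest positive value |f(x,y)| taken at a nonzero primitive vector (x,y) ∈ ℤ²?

translate: b→-38 (≡40 mod 78), so (39,40,15)→(39,-38,14)
flip: (39,-38,14)→(14,38,39)
translate: b→10 (≡38 mod 28), so (14,38,39)→(14,10,15)
reduced (well bottom): (14,10,15) with a≤c, −a<b≤a
well minimum = a = 14

14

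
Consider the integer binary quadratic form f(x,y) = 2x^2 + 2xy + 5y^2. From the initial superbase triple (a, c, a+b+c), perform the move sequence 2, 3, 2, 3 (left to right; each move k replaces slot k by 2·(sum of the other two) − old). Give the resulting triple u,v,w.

start (2,5,9) = (f(1,0),f(0,1),f(1,1))
replace slot 2: 2·(2+9) − 5 = 17 → (2,17,9)
replace slot 3: 2·(2+17) − 9 = 29 → (2,17,29)
replace slot 2: 2·(2+29) − 17 = 45 → (2,45,29)
replace slot 3: 2·(2+45) − 29 = 65 → (2,45,65)

2,45,65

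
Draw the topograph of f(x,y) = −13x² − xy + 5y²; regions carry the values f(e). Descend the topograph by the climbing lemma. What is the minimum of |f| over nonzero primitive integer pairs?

descent: ρ → (5,11,-7)  [lands on river]
river: ρ → (-7,3,9)
river: ρ → (9,15,-1)
river: ρ → (-1,15,9)
river: ρ → (9,3,-7)
river: ρ → (-7,11,5)
river: ρ → (5,9,-9)
river: ρ → (-9,9,5)
closes: descent 1, river 8
min |a| on river = 1

1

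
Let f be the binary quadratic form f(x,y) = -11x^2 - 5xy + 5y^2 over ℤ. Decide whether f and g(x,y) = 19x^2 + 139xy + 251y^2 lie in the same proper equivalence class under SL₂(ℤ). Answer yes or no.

D₁ = 245, D₂ = 245
river cycle of f (length 2): (5, 15, -1), (-1, 15, 5)
river cycle of g (length 2): (-1, 15, 5), (5, 15, -1)
cycles coincide ⇒ equivalent

yes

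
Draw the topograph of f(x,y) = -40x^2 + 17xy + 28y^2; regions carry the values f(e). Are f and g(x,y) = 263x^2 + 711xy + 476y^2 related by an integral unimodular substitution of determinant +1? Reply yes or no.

D₁ = 4769, D₂ = 4769
river cycle of f (length 62): (28, 39, -29), (-29, 19, 38), (38, 57, -10), (-10, 63, 20), (20, 57, -19), (-19, 57, 20), (20, 63, -10), (-10, 57, 38), (38, 19, -29), (-29, 39, 28), … (52 more)
river cycle of g (length 62): (28, 39, -29), (-29, 19, 38), (38, 57, -10), (-10, 63, 20), (20, 57, -19), (-19, 57, 20), (20, 63, -10), (-10, 57, 38), (38, 19, -29), (-29, 39, 28), … (52 more)
cycles coincide ⇒ equivalent

yes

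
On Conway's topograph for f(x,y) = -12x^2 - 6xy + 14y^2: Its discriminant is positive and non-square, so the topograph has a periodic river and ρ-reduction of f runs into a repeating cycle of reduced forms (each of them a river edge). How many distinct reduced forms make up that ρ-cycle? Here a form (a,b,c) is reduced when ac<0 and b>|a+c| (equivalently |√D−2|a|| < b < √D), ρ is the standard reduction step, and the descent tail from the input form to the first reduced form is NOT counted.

D = 708, ⌊√D⌋ = 26
descent: ρ → (14,6,-12)  [lands on river]
river: ρ → (-12,18,8)
river: ρ → (8,14,-16)
river: ρ → (-16,18,6)
river: ρ → (6,18,-16)
river: ρ → (-16,14,8)
river: ρ → (8,18,-12)
river: ρ → (-12,6,14)
river: ρ → (14,22,-4)
river: ρ → (-4,26,2)
river: ρ → (2,26,-4)
river: ρ → (-4,22,14)
ρ-cycle length = 12 (tail of 1 descent step not counted)

12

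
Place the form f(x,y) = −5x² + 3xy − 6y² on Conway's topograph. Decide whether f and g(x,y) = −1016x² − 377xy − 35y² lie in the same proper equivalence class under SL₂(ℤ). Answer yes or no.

D₁ = -111, D₂ = -111
f is negative-definite; reduce −f:
−f: reduced (well bottom): (5,-3,6) with a≤c, −a<b≤a
flip sign back: reduced form of f is (-5,3,-6)
g is negative-definite; reduce −g:
−g: flip: (1016,377,35)→(35,-377,1016)
−g: translate: b→-27 (≡-377 mod 70), so (35,-377,1016)→(35,-27,6)
−g: flip: (35,-27,6)→(6,27,35)
−g: translate: b→3 (≡27 mod 12), so (6,27,35)→(6,3,5)
−g: flip: (6,3,5)→(5,-3,6)
−g: reduced (well bottom): (5,-3,6) with a≤c, −a<b≤a
flip sign back: reduced form of g is (-5,3,-6)
reduced forms (-5, 3, -6) vs (-5, 3, -6) ⇒ equivalent

yes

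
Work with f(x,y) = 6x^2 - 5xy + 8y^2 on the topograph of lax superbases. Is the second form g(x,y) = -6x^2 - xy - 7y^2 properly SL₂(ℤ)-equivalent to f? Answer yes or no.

D₁ = -167, D₂ = -167
f: reduced (well bottom): (6,-5,8) with a≤c, −a<b≤a
g is negative-definite; reduce −g:
−g: reduced (well bottom): (6,1,7) with a≤c, −a<b≤a
flip sign back: reduced form of g is (-6,-1,-7)
reduced forms (6, -5, 8) vs (-6, -1, -7) ⇒ inequivalent

no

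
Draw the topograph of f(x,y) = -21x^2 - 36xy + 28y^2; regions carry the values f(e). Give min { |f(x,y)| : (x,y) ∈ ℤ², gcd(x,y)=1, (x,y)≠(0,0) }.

descent: ρ → (28,36,-21)  [lands on river]
river: ρ → (-21,48,16)
river: ρ → (16,48,-21)
river: ρ → (-21,36,28)
river: ρ → (28,20,-29)
river: ρ → (-29,38,19)
river: ρ → (19,38,-29)
river: ρ → (-29,20,28)
closes: descent 1, river 8
min |a| on river = 16

16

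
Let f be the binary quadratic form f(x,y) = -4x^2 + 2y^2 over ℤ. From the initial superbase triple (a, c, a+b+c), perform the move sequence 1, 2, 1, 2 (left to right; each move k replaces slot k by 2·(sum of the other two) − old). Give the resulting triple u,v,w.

start (-4,2,-2) = (f(1,0),f(0,1),f(1,1))
replace slot 1: 2·(2+(-2)) − (-4) = 4 → (4,2,-2)
replace slot 2: 2·(4+(-2)) − 2 = 2 → (4,2,-2)
replace slot 1: 2·(2+(-2)) − 4 = -4 → (-4,2,-2)
replace slot 2: 2·((-4)+(-2)) − 2 = -14 → (-4,-14,-2)

-4,-14,-2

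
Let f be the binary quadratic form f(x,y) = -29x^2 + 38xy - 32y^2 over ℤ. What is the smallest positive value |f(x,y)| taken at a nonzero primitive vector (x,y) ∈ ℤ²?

translate: b→20 (≡-38 mod 58), so (29,-38,32)→(29,20,23)
flip: (29,20,23)→(23,-20,29)
reduced (well bottom): (23,-20,29) with a≤c, −a<b≤a
well minimum |f| = |-23| = 23 (negative-definite)

23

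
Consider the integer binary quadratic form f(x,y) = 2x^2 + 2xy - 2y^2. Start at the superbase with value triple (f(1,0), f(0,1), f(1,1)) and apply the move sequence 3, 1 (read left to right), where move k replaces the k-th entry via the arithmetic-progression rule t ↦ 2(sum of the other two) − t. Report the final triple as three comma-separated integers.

start (2,-2,2) = (f(1,0),f(0,1),f(1,1))
replace slot 3: 2·(2+(-2)) − 2 = -2 → (2,-2,-2)
replace slot 1: 2·((-2)+(-2)) − 2 = -10 → (-10,-2,-2)

-10,-2,-2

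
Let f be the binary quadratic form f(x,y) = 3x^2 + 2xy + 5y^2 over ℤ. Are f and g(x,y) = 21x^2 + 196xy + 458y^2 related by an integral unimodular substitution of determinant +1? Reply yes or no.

D₁ = -56, D₂ = -56
f: reduced (well bottom): (3,2,5) with a≤c, −a<b≤a
g: translate: b→-14 (≡196 mod 42), so (21,196,458)→(21,-14,3)
g: flip: (21,-14,3)→(3,14,21)
g: translate: b→2 (≡14 mod 6), so (3,14,21)→(3,2,5)
g: reduced (well bottom): (3,2,5) with a≤c, −a<b≤a
reduced forms (3, 2, 5) vs (3, 2, 5) ⇒ equivalent

yes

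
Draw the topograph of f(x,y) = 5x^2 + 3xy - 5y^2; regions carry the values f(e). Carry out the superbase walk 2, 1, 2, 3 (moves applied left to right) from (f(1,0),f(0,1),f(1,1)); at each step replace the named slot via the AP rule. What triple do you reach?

start (5,-5,3) = (f(1,0),f(0,1),f(1,1))
replace slot 2: 2·(5+3) − (-5) = 21 → (5,21,3)
replace slot 1: 2·(21+3) − 5 = 43 → (43,21,3)
replace slot 2: 2·(43+3) − 21 = 71 → (43,71,3)
replace slot 3: 2·(43+71) − 3 = 225 → (43,71,225)

43,71,225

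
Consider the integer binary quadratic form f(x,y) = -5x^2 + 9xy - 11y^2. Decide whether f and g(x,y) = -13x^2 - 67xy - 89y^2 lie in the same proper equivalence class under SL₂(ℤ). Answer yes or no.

D₁ = -139, D₂ = -139
f is negative-definite; reduce −f:
−f: translate: b→1 (≡-9 mod 10), so (5,-9,11)→(5,1,7)
−f: reduced (well bottom): (5,1,7) with a≤c, −a<b≤a
flip sign back: reduced form of f is (-5,-1,-7)
g is negative-definite; reduce −g:
−g: translate: b→-11 (≡67 mod 26), so (13,67,89)→(13,-11,5)
−g: flip: (13,-11,5)→(5,11,13)
−g: translate: b→1 (≡11 mod 10), so (5,11,13)→(5,1,7)
−g: reduced (well bottom): (5,1,7) with a≤c, −a<b≤a
flip sign back: reduced form of g is (-5,-1,-7)
reduced forms (-5, -1, -7) vs (-5, -1, -7) ⇒ equivalent

yes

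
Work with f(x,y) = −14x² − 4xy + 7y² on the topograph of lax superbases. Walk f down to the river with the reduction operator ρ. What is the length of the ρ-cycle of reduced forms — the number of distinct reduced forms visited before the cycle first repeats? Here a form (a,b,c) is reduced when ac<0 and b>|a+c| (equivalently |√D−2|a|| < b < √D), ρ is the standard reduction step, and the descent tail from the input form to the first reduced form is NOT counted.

D = 408, ⌊√D⌋ = 20
descent: ρ → (7,18,-3)  [lands on river]
river: ρ → (-3,18,7)
river: ρ → (7,10,-11)
river: ρ → (-11,12,6)
river: ρ → (6,12,-11)
river: ρ → (-11,10,7)
ρ-cycle length = 6 (tail of 1 descent step not counted)

6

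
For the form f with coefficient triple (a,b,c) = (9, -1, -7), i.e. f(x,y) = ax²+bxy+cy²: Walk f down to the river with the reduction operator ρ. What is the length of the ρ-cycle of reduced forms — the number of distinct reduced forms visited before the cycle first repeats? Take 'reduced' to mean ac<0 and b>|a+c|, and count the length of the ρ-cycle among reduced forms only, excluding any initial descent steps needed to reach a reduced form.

D = 253, ⌊√D⌋ = 15
descent: ρ → (-7,15,1)  [lands on river]
river: ρ → (1,15,-7)
river: ρ → (-7,13,3)
river: ρ → (3,11,-11)
river: ρ → (-11,11,3)
river: ρ → (3,13,-7)
ρ-cycle length = 6 (tail of 1 descent step not counted)

6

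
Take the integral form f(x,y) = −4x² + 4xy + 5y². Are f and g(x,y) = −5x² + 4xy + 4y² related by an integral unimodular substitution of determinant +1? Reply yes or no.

D₁ = 96, D₂ = 96
river cycle of f (length 4): (5, 6, -3), (-3, 6, 5), (5, 4, -4), (-4, 4, 5)
river cycle of g (length 4): (4, 4, -5), (-5, 6, 3), (3, 6, -5), (-5, 4, 4)
cycles differ ⇒ inequivalent

no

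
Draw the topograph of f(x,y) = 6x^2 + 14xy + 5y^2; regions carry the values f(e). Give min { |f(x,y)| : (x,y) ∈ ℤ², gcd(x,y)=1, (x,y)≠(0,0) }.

descent: ρ → (5,6,-2)  [lands on river]
river: ρ → (-2,6,5)
river: ρ → (5,4,-3)
river: ρ → (-3,8,1)
river: ρ → (1,8,-3)
river: ρ → (-3,4,5)
closes: descent 1, river 6
min |a| on river = 1

1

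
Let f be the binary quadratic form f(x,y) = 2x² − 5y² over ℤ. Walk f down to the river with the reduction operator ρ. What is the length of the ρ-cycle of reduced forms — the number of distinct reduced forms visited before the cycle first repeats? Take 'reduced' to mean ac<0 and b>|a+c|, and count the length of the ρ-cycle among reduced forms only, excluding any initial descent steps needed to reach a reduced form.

D = 40, ⌊√D⌋ = 6
descent: ρ → (-5,0,2)
descent: ρ → (2,4,-3)  [lands on river]
river: ρ → (-3,2,3)
river: ρ → (3,4,-2)
river: ρ → (-2,4,3)
river: ρ → (3,2,-3)
river: ρ → (-3,4,2)
ρ-cycle length = 6 (tail of 2 descent steps not counted)

6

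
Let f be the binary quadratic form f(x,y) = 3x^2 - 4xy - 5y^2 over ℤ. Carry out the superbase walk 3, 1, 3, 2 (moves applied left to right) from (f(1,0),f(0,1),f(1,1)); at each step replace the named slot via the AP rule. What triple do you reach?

start (3,-5,-6) = (f(1,0),f(0,1),f(1,1))
replace slot 3: 2·(3+(-5)) − (-6) = 2 → (3,-5,2)
replace slot 1: 2·((-5)+2) − 3 = -9 → (-9,-5,2)
replace slot 3: 2·((-9)+(-5)) − 2 = -30 → (-9,-5,-30)
replace slot 2: 2·((-9)+(-30)) − (-5) = -73 → (-9,-73,-30)

-9,-73,-30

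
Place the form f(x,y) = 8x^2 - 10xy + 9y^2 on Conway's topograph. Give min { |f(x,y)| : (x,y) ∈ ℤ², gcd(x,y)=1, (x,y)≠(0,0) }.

translate: b→6 (≡-10 mod 16), so (8,-10,9)→(8,6,7)
flip: (8,6,7)→(7,-6,8)
reduced (well bottom): (7,-6,8) with a≤c, −a<b≤a
well minimum = a = 7

7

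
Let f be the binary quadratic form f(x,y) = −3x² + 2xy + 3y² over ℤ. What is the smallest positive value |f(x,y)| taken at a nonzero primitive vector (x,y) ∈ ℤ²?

river: ρ → (3,4,-2)
river: ρ → (-2,4,3)
river: ρ → (3,2,-3)
river: ρ → (-3,4,2)
river: ρ → (2,4,-3)
river: ρ → (-3,2,3)
closes: descent 0, river 6
min |a| on river = 2

2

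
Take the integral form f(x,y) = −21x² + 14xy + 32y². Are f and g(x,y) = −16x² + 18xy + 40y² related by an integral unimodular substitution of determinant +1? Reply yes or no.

D₁ = 2884, D₂ = 2884
river cycle of f (length 40): (32, 50, -3), (-3, 52, 15), (15, 38, -24), (-24, 10, 29), (29, 48, -5), (-5, 52, 9), (9, 38, -40), (-40, 42, 7), (7, 42, -40), (-40, 38, 9), … (30 more)
river cycle of g (length 36): (-16, 50, 6), (6, 46, -32), (-32, 18, 20), (20, 22, -30), (-30, 38, 12), (12, 34, -36), (-36, 38, 10), (10, 42, -28), (-28, 14, 24), (24, 34, -18), … (26 more)
cycles differ ⇒ inequivalent

no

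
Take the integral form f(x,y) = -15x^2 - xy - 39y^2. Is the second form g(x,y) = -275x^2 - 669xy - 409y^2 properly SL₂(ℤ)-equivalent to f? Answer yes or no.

D₁ = -2339, D₂ = -2339
f is negative-definite; reduce −f:
−f: reduced (well bottom): (15,1,39) with a≤c, −a<b≤a
flip sign back: reduced form of f is (-15,-1,-39)
g is negative-definite; reduce −g:
−g: translate: b→119 (≡669 mod 550), so (275,669,409)→(275,119,15)
−g: flip: (275,119,15)→(15,-119,275)
−g: translate: b→1 (≡-119 mod 30), so (15,-119,275)→(15,1,39)
−g: reduced (well bottom): (15,1,39) with a≤c, −a<b≤a
flip sign back: reduced form of g is (-15,-1,-39)
reduced forms (-15, -1, -39) vs (-15, -1, -39) ⇒ equivalent

yes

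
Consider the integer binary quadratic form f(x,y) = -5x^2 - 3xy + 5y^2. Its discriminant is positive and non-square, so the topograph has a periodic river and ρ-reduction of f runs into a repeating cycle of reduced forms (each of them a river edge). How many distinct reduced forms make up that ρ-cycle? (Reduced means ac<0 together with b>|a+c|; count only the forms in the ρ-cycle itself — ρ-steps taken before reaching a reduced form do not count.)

D = 109, ⌊√D⌋ = 10
descent: ρ → (5,3,-5)  [lands on river]
river: ρ → (-5,7,3)
river: ρ → (3,5,-7)
river: ρ → (-7,9,1)
river: ρ → (1,9,-7)
river: ρ → (-7,5,3)
river: ρ → (3,7,-5)
river: ρ → (-5,3,5)
river: ρ → (5,7,-3)
river: ρ → (-3,5,7)
river: ρ → (7,9,-1)
river: ρ → (-1,9,7)
river: ρ → (7,5,-3)
river: ρ → (-3,7,5)
ρ-cycle length = 14 (tail of 1 descent step not counted)

14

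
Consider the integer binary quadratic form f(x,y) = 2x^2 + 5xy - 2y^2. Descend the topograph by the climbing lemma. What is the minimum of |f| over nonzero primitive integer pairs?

river: ρ → (-2,3,4)
river: ρ → (4,5,-1)
river: ρ → (-1,5,4)
river: ρ → (4,3,-2)
river: ρ → (-2,5,2)
river: ρ → (2,3,-4)
river: ρ → (-4,5,1)
river: ρ → (1,5,-4)
river: ρ → (-4,3,2)
river: ρ → (2,5,-2)
closes: descent 0, river 10
min |a| on river = 1

1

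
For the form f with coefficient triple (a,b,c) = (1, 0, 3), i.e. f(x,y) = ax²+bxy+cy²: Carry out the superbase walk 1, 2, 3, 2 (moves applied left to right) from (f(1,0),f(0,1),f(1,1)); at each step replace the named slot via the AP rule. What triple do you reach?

start (1,3,4) = (f(1,0),f(0,1),f(1,1))
replace slot 1: 2·(3+4) − 1 = 13 → (13,3,4)
replace slot 2: 2·(13+4) − 3 = 31 → (13,31,4)
replace slot 3: 2·(13+31) − 4 = 84 → (13,31,84)
replace slot 2: 2·(13+84) − 31 = 163 → (13,163,84)

13,163,84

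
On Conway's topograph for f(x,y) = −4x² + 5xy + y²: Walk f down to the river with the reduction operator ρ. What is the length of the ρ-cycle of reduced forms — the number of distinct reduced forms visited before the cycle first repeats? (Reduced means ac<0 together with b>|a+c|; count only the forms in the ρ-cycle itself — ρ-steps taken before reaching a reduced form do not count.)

D = 41, ⌊√D⌋ = 6
river: ρ → (1,5,-4)
river: ρ → (-4,3,2)
river: ρ → (2,5,-2)
river: ρ → (-2,3,4)
river: ρ → (4,5,-1)
river: ρ → (-1,5,4)
river: ρ → (4,3,-2)
river: ρ → (-2,5,2)
river: ρ → (2,3,-4)
river: ρ → (-4,5,1)
ρ-cycle length = 10 (tail of 0 descent steps not counted)

10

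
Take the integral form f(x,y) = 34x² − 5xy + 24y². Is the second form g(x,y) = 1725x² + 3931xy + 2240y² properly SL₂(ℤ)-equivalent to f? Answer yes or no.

D₁ = -3239, D₂ = -3239
f: flip: (34,-5,24)→(24,5,34)
f: reduced (well bottom): (24,5,34) with a≤c, −a<b≤a
g: translate: b→481 (≡3931 mod 3450), so (1725,3931,2240)→(1725,481,34)
g: flip: (1725,481,34)→(34,-481,1725)
g: translate: b→-5 (≡-481 mod 68), so (34,-481,1725)→(34,-5,24)
g: flip: (34,-5,24)→(24,5,34)
g: reduced (well bottom): (24,5,34) with a≤c, −a<b≤a
reduced forms (24, 5, 34) vs (24, 5, 34) ⇒ equivalent

yes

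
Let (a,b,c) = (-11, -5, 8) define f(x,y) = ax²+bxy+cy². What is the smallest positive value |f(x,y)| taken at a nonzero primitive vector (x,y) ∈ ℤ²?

descent: ρ → (8,5,-11)  [lands on river]
river: ρ → (-11,17,2)
river: ρ → (2,19,-2)
river: ρ → (-2,17,11)
river: ρ → (11,5,-8)
river: ρ → (-8,11,8)
closes: descent 1, river 6
min |a| on river = 2

2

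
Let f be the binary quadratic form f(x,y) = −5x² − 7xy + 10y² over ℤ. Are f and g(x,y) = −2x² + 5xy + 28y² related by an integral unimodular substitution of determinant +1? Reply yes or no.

D₁ = 249, D₂ = 249
river cycle of f (length 16): (10, 7, -5), (-5, 13, 4), (4, 11, -8), (-8, 5, 7), (7, 9, -6), (-6, 15, 1), (1, 15, -6), (-6, 9, 7), (7, 5, -8), (-8, 11, 4), … (6 more)
river cycle of g (length 16): (-2, 13, 10), (10, 7, -5), (-5, 13, 4), (4, 11, -8), (-8, 5, 7), (7, 9, -6), (-6, 15, 1), (1, 15, -6), (-6, 9, 7), (7, 5, -8), … (6 more)
cycles coincide ⇒ equivalent

yes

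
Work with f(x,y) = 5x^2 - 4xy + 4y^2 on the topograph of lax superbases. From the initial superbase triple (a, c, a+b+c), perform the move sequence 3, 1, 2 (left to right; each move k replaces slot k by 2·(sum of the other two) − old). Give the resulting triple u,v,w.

start (5,4,5) = (f(1,0),f(0,1),f(1,1))
replace slot 3: 2·(5+4) − 5 = 13 → (5,4,13)
replace slot 1: 2·(4+13) − 5 = 29 → (29,4,13)
replace slot 2: 2·(29+13) − 4 = 80 → (29,80,13)

29,80,13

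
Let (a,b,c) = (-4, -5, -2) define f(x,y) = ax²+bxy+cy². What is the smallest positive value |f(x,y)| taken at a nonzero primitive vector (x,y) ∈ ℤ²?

translate: b→-3 (≡5 mod 8), so (4,5,2)→(4,-3,1)
flip: (4,-3,1)→(1,3,4)
translate: b→1 (≡3 mod 2), so (1,3,4)→(1,1,2)
reduced (well bottom): (1,1,2) with a≤c, −a<b≤a
well minimum |f| = |-1| = 1 (negative-definite)

1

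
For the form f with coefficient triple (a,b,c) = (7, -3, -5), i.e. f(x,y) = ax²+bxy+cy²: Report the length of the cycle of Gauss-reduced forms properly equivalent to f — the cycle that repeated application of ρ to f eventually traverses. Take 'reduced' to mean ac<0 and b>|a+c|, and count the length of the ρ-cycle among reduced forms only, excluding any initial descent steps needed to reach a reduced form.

D = 149, ⌊√D⌋ = 12
descent: ρ → (-5,3,7)  [lands on river]
river: ρ → (7,11,-1)
river: ρ → (-1,11,7)
river: ρ → (7,3,-5)
river: ρ → (-5,7,5)
river: ρ → (5,3,-7)
river: ρ → (-7,11,1)
river: ρ → (1,11,-7)
river: ρ → (-7,3,5)
river: ρ → (5,7,-5)
ρ-cycle length = 10 (tail of 1 descent step not counted)

10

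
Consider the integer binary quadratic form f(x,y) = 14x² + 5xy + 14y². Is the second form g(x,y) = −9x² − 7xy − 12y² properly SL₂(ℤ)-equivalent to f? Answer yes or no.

D₁ = -759, D₂ = -383
discriminants differ ⇒ not SL₂(ℤ)-equivalent

no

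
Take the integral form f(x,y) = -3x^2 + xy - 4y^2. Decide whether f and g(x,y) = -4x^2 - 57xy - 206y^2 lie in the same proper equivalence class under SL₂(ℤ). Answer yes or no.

D₁ = -47, D₂ = -47
f is negative-definite; reduce −f:
−f: reduced (well bottom): (3,-1,4) with a≤c, −a<b≤a
flip sign back: reduced form of f is (-3,1,-4)
g is negative-definite; reduce −g:
−g: translate: b→1 (≡57 mod 8), so (4,57,206)→(4,1,3)
−g: flip: (4,1,3)→(3,-1,4)
−g: reduced (well bottom): (3,-1,4) with a≤c, −a<b≤a
flip sign back: reduced form of g is (-3,1,-4)
reduced forms (-3, 1, -4) vs (-3, 1, -4) ⇒ equivalent

yes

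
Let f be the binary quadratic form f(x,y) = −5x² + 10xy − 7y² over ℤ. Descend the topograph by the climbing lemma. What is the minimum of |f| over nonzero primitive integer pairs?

translate: b→0 (≡-10 mod 10), so (5,-10,7)→(5,0,2)
flip: (5,0,2)→(2,0,5)
reduced (well bottom): (2,0,5) with a≤c, −a<b≤a
well minimum |f| = |-2| = 2 (negative-definite)

2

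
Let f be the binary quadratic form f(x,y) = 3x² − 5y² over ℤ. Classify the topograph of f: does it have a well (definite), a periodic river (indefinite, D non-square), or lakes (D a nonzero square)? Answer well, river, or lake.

D = b²−4ac = 0² − 4·3·(-5) = 60
D > 0 non-square ⇒ indefinite ⇒ periodic river

river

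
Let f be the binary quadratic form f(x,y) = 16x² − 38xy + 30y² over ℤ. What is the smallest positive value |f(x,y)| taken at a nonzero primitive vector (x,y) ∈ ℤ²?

translate: b→-6 (≡-38 mod 32), so (16,-38,30)→(16,-6,8)
flip: (16,-6,8)→(8,6,16)
reduced (well bottom): (8,6,16) with a≤c, −a<b≤a
well minimum = a = 8

8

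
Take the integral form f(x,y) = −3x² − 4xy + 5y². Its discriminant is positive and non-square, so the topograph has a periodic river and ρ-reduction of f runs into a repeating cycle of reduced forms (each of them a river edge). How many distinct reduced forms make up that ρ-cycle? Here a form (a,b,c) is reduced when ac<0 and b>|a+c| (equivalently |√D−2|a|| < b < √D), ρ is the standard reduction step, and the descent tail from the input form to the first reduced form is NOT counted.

D = 76, ⌊√D⌋ = 8
descent: ρ → (5,4,-3)  [lands on river]
river: ρ → (-3,8,1)
river: ρ → (1,8,-3)
river: ρ → (-3,4,5)
river: ρ → (5,6,-2)
river: ρ → (-2,6,5)
ρ-cycle length = 6 (tail of 1 descent step not counted)

6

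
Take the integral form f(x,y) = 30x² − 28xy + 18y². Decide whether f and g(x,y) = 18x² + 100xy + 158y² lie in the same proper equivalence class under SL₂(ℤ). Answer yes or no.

D₁ = -1376, D₂ = -1376
f: flip: (30,-28,18)→(18,28,30)
f: translate: b→-8 (≡28 mod 36), so (18,28,30)→(18,-8,20)
f: reduced (well bottom): (18,-8,20) with a≤c, −a<b≤a
g: translate: b→-8 (≡100 mod 36), so (18,100,158)→(18,-8,20)
g: reduced (well bottom): (18,-8,20) with a≤c, −a<b≤a
reduced forms (18, -8, 20) vs (18, -8, 20) ⇒ equivalent

yes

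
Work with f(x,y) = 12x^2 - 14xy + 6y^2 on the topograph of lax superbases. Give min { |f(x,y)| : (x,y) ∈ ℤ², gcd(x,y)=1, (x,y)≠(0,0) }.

translate: b→10 (≡-14 mod 24), so (12,-14,6)→(12,10,4)
flip: (12,10,4)→(4,-10,12)
translate: b→-2 (≡-10 mod 8), so (4,-10,12)→(4,-2,6)
reduced (well bottom): (4,-2,6) with a≤c, −a<b≤a
well minimum = a = 4

4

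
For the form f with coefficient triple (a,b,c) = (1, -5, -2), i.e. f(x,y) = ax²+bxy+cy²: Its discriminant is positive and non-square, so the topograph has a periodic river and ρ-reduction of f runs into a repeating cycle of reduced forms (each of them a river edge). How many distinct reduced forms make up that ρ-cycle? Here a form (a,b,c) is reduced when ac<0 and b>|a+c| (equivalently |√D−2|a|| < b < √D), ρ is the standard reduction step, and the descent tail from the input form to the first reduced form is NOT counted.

D = 33, ⌊√D⌋ = 5
descent: ρ → (-2,5,1)  [lands on river]
river: ρ → (1,5,-2)
river: ρ → (-2,3,3)
river: ρ → (3,3,-2)
ρ-cycle length = 4 (tail of 1 descent step not counted)

4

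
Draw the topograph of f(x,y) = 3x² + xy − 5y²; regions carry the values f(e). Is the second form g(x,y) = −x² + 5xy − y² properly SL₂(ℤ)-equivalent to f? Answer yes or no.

D₁ = 61, D₂ = 21
discriminants differ ⇒ not SL₂(ℤ)-equivalent

no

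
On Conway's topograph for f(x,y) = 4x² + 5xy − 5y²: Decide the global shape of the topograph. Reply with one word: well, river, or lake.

D = b²−4ac = 5² − 4·4·(-5) = 105
D > 0 non-square ⇒ indefinite ⇒ periodic river

river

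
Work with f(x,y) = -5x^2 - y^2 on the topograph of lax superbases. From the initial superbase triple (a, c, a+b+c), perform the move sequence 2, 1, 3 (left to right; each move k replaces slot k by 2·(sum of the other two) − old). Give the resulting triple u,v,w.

start (-5,-1,-6) = (f(1,0),f(0,1),f(1,1))
replace slot 2: 2·((-5)+(-6)) − (-1) = -21 → (-5,-21,-6)
replace slot 1: 2·((-21)+(-6)) − (-5) = -49 → (-49,-21,-6)
replace slot 3: 2·((-49)+(-21)) − (-6) = -134 → (-49,-21,-134)

-49,-21,-134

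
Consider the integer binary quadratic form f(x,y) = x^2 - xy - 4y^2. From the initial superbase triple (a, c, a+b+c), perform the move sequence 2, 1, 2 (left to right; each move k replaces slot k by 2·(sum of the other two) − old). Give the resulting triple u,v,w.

start (1,-4,-4) = (f(1,0),f(0,1),f(1,1))
replace slot 2: 2·(1+(-4)) − (-4) = -2 → (1,-2,-4)
replace slot 1: 2·((-2)+(-4)) − 1 = -13 → (-13,-2,-4)
replace slot 2: 2·((-13)+(-4)) − (-2) = -32 → (-13,-32,-4)

-13,-32,-4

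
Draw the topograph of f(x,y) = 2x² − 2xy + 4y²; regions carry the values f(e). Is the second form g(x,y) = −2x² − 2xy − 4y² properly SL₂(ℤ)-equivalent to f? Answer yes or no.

D₁ = -28, D₂ = -28
f: translate: b→2 (≡-2 mod 4), so (2,-2,4)→(2,2,4)
f: reduced (well bottom): (2,2,4) with a≤c, −a<b≤a
g is negative-definite; reduce −g:
−g: reduced (well bottom): (2,2,4) with a≤c, −a<b≤a
flip sign back: reduced form of g is (-2,-2,-4)
reduced forms (2, 2, 4) vs (-2, -2, -4) ⇒ inequivalent

no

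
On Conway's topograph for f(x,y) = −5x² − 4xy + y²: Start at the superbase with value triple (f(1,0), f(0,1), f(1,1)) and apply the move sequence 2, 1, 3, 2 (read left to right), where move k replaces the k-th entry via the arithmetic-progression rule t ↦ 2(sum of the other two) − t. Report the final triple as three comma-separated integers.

start (-5,1,-8) = (f(1,0),f(0,1),f(1,1))
replace slot 2: 2·((-5)+(-8)) − 1 = -27 → (-5,-27,-8)
replace slot 1: 2·((-27)+(-8)) − (-5) = -65 → (-65,-27,-8)
replace slot 3: 2·((-65)+(-27)) − (-8) = -176 → (-65,-27,-176)
replace slot 2: 2·((-65)+(-176)) − (-27) = -455 → (-65,-455,-176)

-65,-455,-176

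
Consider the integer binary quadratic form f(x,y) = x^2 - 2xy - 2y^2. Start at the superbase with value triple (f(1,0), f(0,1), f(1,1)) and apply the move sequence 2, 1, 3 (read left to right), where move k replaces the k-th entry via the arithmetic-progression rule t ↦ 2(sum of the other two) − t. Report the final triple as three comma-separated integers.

start (1,-2,-3) = (f(1,0),f(0,1),f(1,1))
replace slot 2: 2·(1+(-3)) − (-2) = -2 → (1,-2,-3)
replace slot 1: 2·((-2)+(-3)) − 1 = -11 → (-11,-2,-3)
replace slot 3: 2·((-11)+(-2)) − (-3) = -23 → (-11,-2,-23)

-11,-2,-23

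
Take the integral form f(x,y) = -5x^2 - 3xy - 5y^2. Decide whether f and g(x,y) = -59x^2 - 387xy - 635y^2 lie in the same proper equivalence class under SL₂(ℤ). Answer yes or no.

D₁ = -91, D₂ = -91
f is negative-definite; reduce −f:
−f: reduced (well bottom): (5,3,5) with a≤c, −a<b≤a
flip sign back: reduced form of f is (-5,-3,-5)
g is negative-definite; reduce −g:
−g: translate: b→33 (≡387 mod 118), so (59,387,635)→(59,33,5)
−g: flip: (59,33,5)→(5,-33,59)
−g: translate: b→-3 (≡-33 mod 10), so (5,-33,59)→(5,-3,5)
−g: flip: (5,-3,5)→(5,3,5)
−g: reduced (well bottom): (5,3,5) with a≤c, −a<b≤a
flip sign back: reduced form of g is (-5,-3,-5)
reduced forms (-5, -3, -5) vs (-5, -3, -5) ⇒ equivalent

yes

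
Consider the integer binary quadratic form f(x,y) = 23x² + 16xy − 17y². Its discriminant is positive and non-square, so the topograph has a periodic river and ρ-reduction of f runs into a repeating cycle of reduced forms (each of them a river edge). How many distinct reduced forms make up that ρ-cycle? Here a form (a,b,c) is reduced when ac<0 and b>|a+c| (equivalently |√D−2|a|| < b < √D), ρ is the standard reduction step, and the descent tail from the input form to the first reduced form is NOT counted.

D = 1820, ⌊√D⌋ = 42
river: ρ → (-17,18,22)
river: ρ → (22,26,-13)
river: ρ → (-13,26,22)
river: ρ → (22,18,-17)
river: ρ → (-17,16,23)
river: ρ → (23,30,-10)
river: ρ → (-10,30,23)
river: ρ → (23,16,-17)
ρ-cycle length = 8 (tail of 0 descent steps not counted)

8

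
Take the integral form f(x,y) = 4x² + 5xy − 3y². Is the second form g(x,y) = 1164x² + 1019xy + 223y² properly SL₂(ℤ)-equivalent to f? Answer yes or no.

D₁ = 73, D₂ = 73
river cycle of f (length 18): (-3, 7, 2), (2, 5, -6), (-6, 7, 1), (1, 7, -6), (-6, 5, 2), (2, 7, -3), (-3, 5, 4), (4, 3, -4), (-4, 5, 3), (3, 7, -2), … (8 more)
river cycle of g (length 18): (3, 5, -4), (-4, 3, 4), (4, 5, -3), (-3, 7, 2), (2, 5, -6), (-6, 7, 1), (1, 7, -6), (-6, 5, 2), (2, 7, -3), (-3, 5, 4), … (8 more)
cycles coincide ⇒ equivalent

yes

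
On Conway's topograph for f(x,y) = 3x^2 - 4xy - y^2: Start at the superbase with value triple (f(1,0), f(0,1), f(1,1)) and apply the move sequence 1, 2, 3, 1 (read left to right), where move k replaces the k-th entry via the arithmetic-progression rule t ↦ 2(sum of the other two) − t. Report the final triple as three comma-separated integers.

start (3,-1,-2) = (f(1,0),f(0,1),f(1,1))
replace slot 1: 2·((-1)+(-2)) − 3 = -9 → (-9,-1,-2)
replace slot 2: 2·((-9)+(-2)) − (-1) = -21 → (-9,-21,-2)
replace slot 3: 2·((-9)+(-21)) − (-2) = -58 → (-9,-21,-58)
replace slot 1: 2·((-21)+(-58)) − (-9) = -149 → (-149,-21,-58)

-149,-21,-58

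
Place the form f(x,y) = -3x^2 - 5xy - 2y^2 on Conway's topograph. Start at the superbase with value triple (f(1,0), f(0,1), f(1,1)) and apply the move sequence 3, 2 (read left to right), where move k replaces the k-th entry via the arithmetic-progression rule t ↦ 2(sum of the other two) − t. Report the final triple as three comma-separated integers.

start (-3,-2,-10) = (f(1,0),f(0,1),f(1,1))
replace slot 3: 2·((-3)+(-2)) − (-10) = 0 → (-3,-2,0)
replace slot 2: 2·((-3)+0) − (-2) = -4 → (-3,-4,0)

-3,-4,0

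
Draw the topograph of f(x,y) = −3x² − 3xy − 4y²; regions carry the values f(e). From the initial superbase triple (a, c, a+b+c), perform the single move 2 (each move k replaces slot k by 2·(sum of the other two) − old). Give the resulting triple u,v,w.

start (-3,-4,-10) = (f(1,0),f(0,1),f(1,1))
replace slot 2: 2·((-3)+(-10)) − (-4) = -22 → (-3,-22,-10)

-3,-22,-10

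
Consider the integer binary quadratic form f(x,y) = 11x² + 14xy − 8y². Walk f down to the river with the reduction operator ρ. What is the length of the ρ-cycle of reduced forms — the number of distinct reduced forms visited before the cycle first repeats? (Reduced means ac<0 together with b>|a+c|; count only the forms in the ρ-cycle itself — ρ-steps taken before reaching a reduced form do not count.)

D = 548, ⌊√D⌋ = 23
river: ρ → (-8,18,7)
river: ρ → (7,10,-16)
river: ρ → (-16,22,1)
river: ρ → (1,22,-16)
river: ρ → (-16,10,7)
river: ρ → (7,18,-8)
river: ρ → (-8,14,11)
river: ρ → (11,8,-11)
river: ρ → (-11,14,8)
river: ρ → (8,18,-7)
river: ρ → (-7,10,16)
river: ρ → (16,22,-1)
river: ρ → (-1,22,16)
river: ρ → (16,10,-7)
river: ρ → (-7,18,8)
river: ρ → (8,14,-11)
river: ρ → (-11,8,11)
river: ρ → (11,14,-8)
ρ-cycle length = 18 (tail of 0 descent steps not counted)

18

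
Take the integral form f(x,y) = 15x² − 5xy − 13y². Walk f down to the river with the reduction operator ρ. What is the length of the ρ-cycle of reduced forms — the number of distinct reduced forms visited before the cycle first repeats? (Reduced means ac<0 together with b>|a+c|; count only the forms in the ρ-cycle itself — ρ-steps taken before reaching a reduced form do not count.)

D = 805, ⌊√D⌋ = 28
descent: ρ → (-13,5,15)  [lands on river]
river: ρ → (15,25,-3)
river: ρ → (-3,23,23)
river: ρ → (23,23,-3)
river: ρ → (-3,25,15)
river: ρ → (15,5,-13)
river: ρ → (-13,21,7)
river: ρ → (7,21,-13)
ρ-cycle length = 8 (tail of 1 descent step not counted)

8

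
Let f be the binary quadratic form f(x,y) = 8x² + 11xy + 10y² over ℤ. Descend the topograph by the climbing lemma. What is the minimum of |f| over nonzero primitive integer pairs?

translate: b→-5 (≡11 mod 16), so (8,11,10)→(8,-5,7)
flip: (8,-5,7)→(7,5,8)
reduced (well bottom): (7,5,8) with a≤c, −a<b≤a
well minimum = a = 7

7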